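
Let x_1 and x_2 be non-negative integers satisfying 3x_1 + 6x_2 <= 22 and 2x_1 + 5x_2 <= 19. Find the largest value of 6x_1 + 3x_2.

42

(x_1,x_2)=(7,0) is feasible, giving 42.
(x_1,x_2)=(6,0) is feasible, giving 36.
No feasible integer point exceeds 42.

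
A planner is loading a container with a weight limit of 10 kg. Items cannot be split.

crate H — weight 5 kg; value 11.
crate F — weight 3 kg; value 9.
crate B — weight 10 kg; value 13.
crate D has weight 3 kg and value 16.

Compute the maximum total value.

crate H + crate F: weight 5 + 3 = 8 ≤ 10, value 11 + 9 = 20.
crate H + crate D: weight 5 + 3 = 8 ≤ 10, value 11 + 16 = 27.
crate F + crate D: weight 3 + 3 = 6 ≤ 10, value 9 + 16 = 25.
Best is crate H and crate D with total value 27.

27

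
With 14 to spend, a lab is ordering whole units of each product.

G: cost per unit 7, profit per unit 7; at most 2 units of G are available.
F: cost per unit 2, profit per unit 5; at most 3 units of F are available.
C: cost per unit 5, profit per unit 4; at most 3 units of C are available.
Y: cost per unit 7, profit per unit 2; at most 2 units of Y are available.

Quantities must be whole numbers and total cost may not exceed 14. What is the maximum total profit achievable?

This is a bounded integer knapsack.
Take 1×G and 3×F: cost 13 ≤ 14, profit 1·7 + 3·5 = 22.
F has the best ratio (5/2) and is taken to its limit of 3; remaining capacity is filled optimally with the others.

22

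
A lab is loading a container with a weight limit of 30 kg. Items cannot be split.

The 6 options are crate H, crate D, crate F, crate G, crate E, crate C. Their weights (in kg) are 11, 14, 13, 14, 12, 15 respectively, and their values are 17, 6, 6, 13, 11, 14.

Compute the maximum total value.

31

Take crate H and crate C: weight 11 + 15 = 26 ≤ 30, value 17 + 14 = 31.
No other feasible combination does better.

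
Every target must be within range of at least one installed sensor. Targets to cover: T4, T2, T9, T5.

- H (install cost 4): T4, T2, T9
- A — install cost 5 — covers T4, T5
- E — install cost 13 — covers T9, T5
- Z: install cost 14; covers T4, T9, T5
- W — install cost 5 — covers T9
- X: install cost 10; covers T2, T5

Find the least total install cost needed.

9

This is an integer covering problem.
Choose H and A: together they cover T4, T2, T9, T5 — every target.
Total install cost: 4 + 5 = 9.
No cover costs less than 9.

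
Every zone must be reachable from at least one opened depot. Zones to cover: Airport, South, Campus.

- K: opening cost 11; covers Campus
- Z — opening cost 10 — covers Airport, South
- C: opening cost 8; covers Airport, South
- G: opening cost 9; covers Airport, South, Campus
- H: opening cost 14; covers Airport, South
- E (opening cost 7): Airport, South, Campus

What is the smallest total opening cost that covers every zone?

E alone covers Airport, South, Campus — every zone.
Total opening cost: 7.
No cover costs less than 7.

7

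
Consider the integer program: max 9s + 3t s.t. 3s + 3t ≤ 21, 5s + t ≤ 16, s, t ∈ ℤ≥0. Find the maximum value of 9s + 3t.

33

The continuous relaxation peaks at (2.25, 4.75) with value 34.50; rounding to a feasible lattice point costs some objective.
(s,t)=(2,5): 3·2+3·5=21≤21, 5·2+1·5=15≤16, objective 33.
(s,t)=(2,4): 3·2+3·4=18≤21, 5·2+1·4=14≤16, objective 30.
(s,t)=(2,3): 3·2+3·3=15≤21, 5·2+1·3=13≤16, objective 27.
The best lattice point is (2,5), giving 33.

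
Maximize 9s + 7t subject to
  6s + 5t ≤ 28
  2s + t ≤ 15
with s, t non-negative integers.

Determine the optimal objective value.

(s,t)=(3,2): 6·3+5·2=28≤28, 2·3+1·2=8≤15, objective 41.
(s,t)=(2,3): 6·2+5·3=27≤28, 2·2+1·3=7≤15, objective 39.
(s,t)=(4,0): 6·4+5·0=24≤28, 2·4+1·0=8≤15, objective 36.
(s,t)=(3,1): 6·3+5·1=23≤28, 2·3+1·1=7≤15, objective 34.
The best lattice point is (3,2), giving 41.

41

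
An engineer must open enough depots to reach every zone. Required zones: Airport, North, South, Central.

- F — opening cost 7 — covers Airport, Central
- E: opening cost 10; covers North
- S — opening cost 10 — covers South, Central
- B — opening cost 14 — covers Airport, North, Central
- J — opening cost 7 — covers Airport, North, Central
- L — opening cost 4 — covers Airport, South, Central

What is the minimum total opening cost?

Choose J and L: together they cover Airport, North, South, Central — every zone.
Total opening cost: 7 + 4 = 11.

11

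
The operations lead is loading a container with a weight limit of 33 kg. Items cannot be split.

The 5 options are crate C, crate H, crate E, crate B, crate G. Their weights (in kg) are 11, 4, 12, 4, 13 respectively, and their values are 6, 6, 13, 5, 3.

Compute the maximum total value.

30

Take crate C, crate H, crate E, and crate B: weight 11 + 4 + 12 + 4 = 31 ≤ 33, value 6 + 6 + 13 + 5 = 30.
No other feasible combination does better.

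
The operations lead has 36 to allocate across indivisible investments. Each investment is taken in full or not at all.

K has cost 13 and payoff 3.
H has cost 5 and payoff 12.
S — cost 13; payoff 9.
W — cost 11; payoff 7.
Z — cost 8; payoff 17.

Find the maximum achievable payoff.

Allowing fractional choices, the relaxed optimum would be about 44.4, but investments are indivisible.
S + W + Z: cost 13 + 11 + 8 = 32 ≤ 36, payoff 9 + 7 + 17 = 33.
H + W + Z: cost 5 + 11 + 8 = 24 ≤ 36, payoff 12 + 7 + 17 = 36.
H + S + Z: cost 5 + 13 + 8 = 26 ≤ 36, payoff 12 + 9 + 17 = 38.
Best is H, S, and Z with total payoff 38.

38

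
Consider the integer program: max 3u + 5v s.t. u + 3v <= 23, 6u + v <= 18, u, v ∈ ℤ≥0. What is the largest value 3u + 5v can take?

38

(u,v)=(1,7): 1·1+3·7=22≤23, 6·1+1·7=13≤18, objective 38.
(u,v)=(2,6): 1·2+3·6=20≤23, 6·2+1·6=18≤18, objective 36.
Maximum is 38 at (u,v)=(1,7).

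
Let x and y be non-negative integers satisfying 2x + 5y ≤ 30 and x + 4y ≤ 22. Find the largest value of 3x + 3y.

45

(x,y)=(15,0) is feasible, giving 45.
(x,y)=(14,0) is feasible, giving 42.
Maximum is 45 at (x,y)=(15,0).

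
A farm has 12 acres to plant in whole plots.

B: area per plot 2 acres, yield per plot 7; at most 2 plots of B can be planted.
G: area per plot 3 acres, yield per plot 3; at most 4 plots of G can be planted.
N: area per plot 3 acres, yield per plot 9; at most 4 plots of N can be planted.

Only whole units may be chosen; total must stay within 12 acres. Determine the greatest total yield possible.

36

Take 4×N: area 12 ≤ 12, yield 4·9 = 36.
No other integer combination yields more.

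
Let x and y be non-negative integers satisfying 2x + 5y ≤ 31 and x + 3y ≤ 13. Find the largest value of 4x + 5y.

(x,y)=(13,0): 2·13+5·0=26≤31, 1·13+3·0=13≤13, objective 52.
(x,y)=(12,0): 2·12+5·0=24≤31, 1·12+3·0=12≤13, objective 48.
Maximum is 52 at (x,y)=(13,0).

52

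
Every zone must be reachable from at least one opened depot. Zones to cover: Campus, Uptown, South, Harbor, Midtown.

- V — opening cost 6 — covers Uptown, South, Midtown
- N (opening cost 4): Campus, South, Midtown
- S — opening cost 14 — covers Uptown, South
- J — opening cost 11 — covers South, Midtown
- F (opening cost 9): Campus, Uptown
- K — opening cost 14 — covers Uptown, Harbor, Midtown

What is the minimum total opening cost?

The greedy cost-per-new-zone heuristic would pick N, V, and K for 24, but a cheaper cover exists.
Choose N and K: together they cover Campus, Uptown, South, Harbor, Midtown — every zone.
Total opening cost: 4 + 14 = 18.
No cover costs less than 18.

18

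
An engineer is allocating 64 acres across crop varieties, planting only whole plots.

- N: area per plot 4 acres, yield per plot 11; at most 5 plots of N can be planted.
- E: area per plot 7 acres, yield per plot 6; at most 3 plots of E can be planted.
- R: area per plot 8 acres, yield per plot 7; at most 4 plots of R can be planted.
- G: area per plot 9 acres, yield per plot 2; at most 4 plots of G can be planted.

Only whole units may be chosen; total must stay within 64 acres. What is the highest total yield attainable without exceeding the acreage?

89

N has the best ratio (11/4); taking only N gives at most 5×11 = 55 (stopped by the supply cap of 5).
Mixing does better — 5×N, 1×E, and 4×R: area 59 ≤ 64, yield 5·11 + 1·6 + 4·7 = 89.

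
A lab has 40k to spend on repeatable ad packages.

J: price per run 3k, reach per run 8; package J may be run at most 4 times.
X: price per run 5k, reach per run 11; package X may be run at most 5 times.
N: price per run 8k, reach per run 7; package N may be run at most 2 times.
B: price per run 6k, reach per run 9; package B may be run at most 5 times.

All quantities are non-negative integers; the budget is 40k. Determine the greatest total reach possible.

Take 3×J, 5×X, and 1×B: price 40 ≤ 40, reach 3·8 + 5·11 + 1·9 = 88.
No other integer combination yields more.

88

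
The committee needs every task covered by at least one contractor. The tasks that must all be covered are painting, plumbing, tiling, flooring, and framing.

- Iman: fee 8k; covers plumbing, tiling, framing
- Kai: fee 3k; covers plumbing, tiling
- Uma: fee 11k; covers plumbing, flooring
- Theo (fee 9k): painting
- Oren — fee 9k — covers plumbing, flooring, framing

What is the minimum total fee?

21

Choose Kai, Theo, and Oren: together they cover painting, plumbing, tiling, flooring, framing — every task.
Total fee: 3 + 9 + 9 = 21.
No cover costs less than 21.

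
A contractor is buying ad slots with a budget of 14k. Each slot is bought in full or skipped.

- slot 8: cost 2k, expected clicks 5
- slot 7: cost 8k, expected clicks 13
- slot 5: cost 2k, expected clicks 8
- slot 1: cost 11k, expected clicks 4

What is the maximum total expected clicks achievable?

slot 7 + slot 5: cost 8 + 2 = 10 ≤ 14, expected clicks 13 + 8 = 21.
slot 8 + slot 7 + slot 5: cost 2 + 8 + 2 = 12 ≤ 14, expected clicks 5 + 13 + 8 = 26.
slot 8 + slot 7: cost 2 + 8 = 10 ≤ 14, expected clicks 5 + 13 = 18.
Best is slot 8, slot 7, and slot 5 with total expected clicks 26.

26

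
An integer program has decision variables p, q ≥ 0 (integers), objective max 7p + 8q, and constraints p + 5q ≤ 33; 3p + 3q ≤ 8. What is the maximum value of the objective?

The continuous relaxation peaks at (0, 2.67) with value 21.33; rounding to a feasible lattice point costs some objective.
(p,q)=(0,2): 1·0+5·2=10≤33, 3·0+3·2=6≤8, objective 16.
(p,q)=(1,1): 1·1+5·1=6≤33, 3·1+3·1=6≤8, objective 15.
(p,q)=(0,1): 1·0+5·1=5≤33, 3·0+3·1=3≤8, objective 8.
The best lattice point is (0,2), giving 16.

16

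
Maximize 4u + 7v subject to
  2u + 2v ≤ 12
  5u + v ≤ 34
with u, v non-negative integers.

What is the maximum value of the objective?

42

(u,v)=(0,6) is feasible, giving 42.
(u,v)=(1,5) is feasible, giving 39.
Maximum is 42 at (u,v)=(0,6).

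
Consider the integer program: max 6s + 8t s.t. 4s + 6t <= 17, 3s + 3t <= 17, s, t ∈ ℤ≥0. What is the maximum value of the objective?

(s,t)=(4,0): 4·4+6·0=16≤17, 3·4+3·0=12≤17, objective 24.
(s,t)=(3,0): 4·3+6·0=12≤17, 3·3+3·0=9≤17, objective 18.
The best lattice point is (4,0), giving 24.

24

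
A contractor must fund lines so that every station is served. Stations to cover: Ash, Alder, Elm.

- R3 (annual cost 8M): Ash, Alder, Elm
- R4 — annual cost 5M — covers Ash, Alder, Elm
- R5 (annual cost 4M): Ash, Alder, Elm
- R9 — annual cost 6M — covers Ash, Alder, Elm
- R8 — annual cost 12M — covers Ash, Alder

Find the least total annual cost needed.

4

R5 alone covers Ash, Alder, Elm — every station.
Total annual cost: 4.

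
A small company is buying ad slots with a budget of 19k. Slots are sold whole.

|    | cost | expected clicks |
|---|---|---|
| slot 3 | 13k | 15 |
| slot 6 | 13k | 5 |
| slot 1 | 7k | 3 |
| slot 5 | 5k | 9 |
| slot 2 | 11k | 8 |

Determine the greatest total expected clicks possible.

24

Allowing fractional choices, the relaxed optimum would be about 24.7, but ad slots are indivisible.
slot 3: cost 13 ≤ 19, expected clicks 15.
slot 3 + slot 5: cost 13 + 5 = 18 ≤ 19, expected clicks 15 + 9 = 24.
slot 5 + slot 2: cost 5 + 11 = 16 ≤ 19, expected clicks 9 + 8 = 17.
Best is slot 3 and slot 5 with total expected clicks 24.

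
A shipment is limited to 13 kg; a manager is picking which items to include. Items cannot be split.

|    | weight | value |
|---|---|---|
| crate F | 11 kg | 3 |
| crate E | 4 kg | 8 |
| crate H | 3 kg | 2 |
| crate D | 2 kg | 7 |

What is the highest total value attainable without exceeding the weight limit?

Allowing fractional choices, the relaxed optimum would be about 18.1, but items are indivisible.
crate E + crate H: weight 4 + 3 = 7 ≤ 13, value 8 + 2 = 10.
crate E + crate H + crate D: weight 4 + 3 + 2 = 9 ≤ 13, value 8 + 2 + 7 = 17.
crate E + crate D: weight 4 + 2 = 6 ≤ 13, value 8 + 7 = 15.
Best is crate E, crate H, and crate D with total value 17.

17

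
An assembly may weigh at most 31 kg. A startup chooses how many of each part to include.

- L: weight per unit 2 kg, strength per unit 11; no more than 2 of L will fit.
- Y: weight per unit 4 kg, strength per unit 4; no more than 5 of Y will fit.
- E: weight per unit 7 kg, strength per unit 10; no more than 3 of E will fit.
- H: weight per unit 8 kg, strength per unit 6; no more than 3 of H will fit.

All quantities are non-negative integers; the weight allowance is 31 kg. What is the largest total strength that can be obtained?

56

Take 2×L, 1×Y, and 3×E: weight 29 ≤ 31, strength 2·11 + 1·4 + 3·10 = 56.
L has the best ratio (11/2) and is taken to its limit of 2; remaining capacity is filled optimally with the others.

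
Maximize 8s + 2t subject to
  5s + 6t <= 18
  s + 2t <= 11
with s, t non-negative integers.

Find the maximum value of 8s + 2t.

Relaxing integrality, the LP optimum is 28.80 at (s,t) = (3.6, 0), which is not an integer point.
(s,t)=(3,0) is feasible, giving 24.
(s,t)=(2,1) is feasible, giving 18.
(s,t)=(2,0) is feasible, giving 16.
The best lattice point is (3,0), giving 24.

24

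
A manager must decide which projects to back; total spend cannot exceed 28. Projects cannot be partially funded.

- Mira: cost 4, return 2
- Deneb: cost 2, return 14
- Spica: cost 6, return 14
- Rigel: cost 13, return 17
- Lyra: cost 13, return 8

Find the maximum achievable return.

47

Allowing fractional choices, the relaxed optimum would be about 49.3, but projects are indivisible.
Deneb + Spica + Rigel: cost 2 + 6 + 13 = 21 ≤ 28, return 14 + 14 + 17 = 45.
Mira + Deneb + Spica + Rigel: cost 4 + 2 + 6 + 13 = 25 ≤ 28, return 2 + 14 + 14 + 17 = 47.
Deneb + Rigel + Lyra: cost 2 + 13 + 13 = 28 ≤ 28, return 14 + 17 + 8 = 39.
Best is Mira, Deneb, Spica, and Rigel with total return 47.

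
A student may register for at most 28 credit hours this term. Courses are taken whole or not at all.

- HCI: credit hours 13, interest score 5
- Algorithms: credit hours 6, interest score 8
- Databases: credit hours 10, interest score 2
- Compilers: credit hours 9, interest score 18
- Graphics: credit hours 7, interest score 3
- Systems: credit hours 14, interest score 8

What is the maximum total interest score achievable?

31

HCI + Algorithms + Compilers: credit hours 13 + 6 + 9 = 28 ≤ 28, interest score 5 + 8 + 18 = 31.
Algorithms + Compilers + Graphics: credit hours 6 + 9 + 7 = 22 ≤ 28, interest score 8 + 18 + 3 = 29.
Best is HCI, Algorithms, and Compilers with total interest score 31.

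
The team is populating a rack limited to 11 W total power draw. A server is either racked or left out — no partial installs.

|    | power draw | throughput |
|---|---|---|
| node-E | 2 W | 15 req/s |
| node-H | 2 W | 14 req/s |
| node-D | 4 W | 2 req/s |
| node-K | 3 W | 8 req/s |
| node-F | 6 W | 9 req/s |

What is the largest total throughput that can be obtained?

Allowing fractional choices, the relaxed optimum would be about 43.0, but servers are indivisible.
node-E + node-H + node-F: power draw 2 + 2 + 6 = 10 ≤ 11, throughput 15 + 14 + 9 = 38.
node-E + node-H + node-D + node-K: power draw 2 + 2 + 4 + 3 = 11 ≤ 11, throughput 15 + 14 + 2 + 8 = 39.
Best is node-E, node-H, node-D, and node-K with total throughput 39.

39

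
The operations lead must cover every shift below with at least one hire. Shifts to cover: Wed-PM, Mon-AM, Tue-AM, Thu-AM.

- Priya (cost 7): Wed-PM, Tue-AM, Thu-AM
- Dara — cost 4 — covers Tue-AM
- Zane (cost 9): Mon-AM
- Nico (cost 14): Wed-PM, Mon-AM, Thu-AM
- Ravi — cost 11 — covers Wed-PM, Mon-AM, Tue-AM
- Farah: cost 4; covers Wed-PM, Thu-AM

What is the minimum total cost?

15

Choose Ravi and Farah: together they cover Wed-PM, Mon-AM, Tue-AM, Thu-AM — every shift.
Total cost: 11 + 4 = 15.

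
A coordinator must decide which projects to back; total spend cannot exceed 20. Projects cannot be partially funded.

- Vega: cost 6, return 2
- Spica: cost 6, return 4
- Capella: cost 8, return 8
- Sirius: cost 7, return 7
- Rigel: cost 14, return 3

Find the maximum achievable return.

Vega + Spica + Sirius: cost 6 + 6 + 7 = 19 ≤ 20, return 2 + 4 + 7 = 13.
Capella + Sirius: cost 8 + 7 = 15 ≤ 20, return 8 + 7 = 15.
Vega + Spica + Capella: cost 6 + 6 + 8 = 20 ≤ 20, return 2 + 4 + 8 = 14.
Best is Capella and Sirius with total return 15.

15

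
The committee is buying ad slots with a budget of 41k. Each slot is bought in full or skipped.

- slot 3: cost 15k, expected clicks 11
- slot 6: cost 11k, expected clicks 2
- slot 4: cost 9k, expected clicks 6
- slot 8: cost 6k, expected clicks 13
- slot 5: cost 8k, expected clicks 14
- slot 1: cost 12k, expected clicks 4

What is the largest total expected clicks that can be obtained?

slot 3 + slot 8 + slot 5 + slot 1: cost 15 + 6 + 8 + 12 = 41 ≤ 41, expected clicks 11 + 13 + 14 + 4 = 42.
slot 3 + slot 6 + slot 8 + slot 5: cost 15 + 11 + 6 + 8 = 40 ≤ 41, expected clicks 11 + 2 + 13 + 14 = 40.
slot 3 + slot 4 + slot 8 + slot 5: cost 15 + 9 + 6 + 8 = 38 ≤ 41, expected clicks 11 + 6 + 13 + 14 = 44.
Best is slot 3, slot 4, slot 8, and slot 5 with total expected clicks 44.

44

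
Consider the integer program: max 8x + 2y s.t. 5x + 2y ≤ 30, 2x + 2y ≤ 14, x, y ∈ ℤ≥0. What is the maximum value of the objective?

(x,y)=(6,0): 5·6+2·0=30≤30, 2·6+2·0=12≤14, objective 48.
(x,y)=(5,1): 5·5+2·1=27≤30, 2·5+2·1=12≤14, objective 42.
(x,y)=(5,0): 5·5+2·0=25≤30, 2·5+2·0=10≤14, objective 40.
Maximum is 48 at (x,y)=(6,0).

48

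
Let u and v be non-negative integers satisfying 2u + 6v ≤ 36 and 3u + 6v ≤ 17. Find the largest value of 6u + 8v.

30

The continuous relaxation peaks at (5.67, 0) with value 34.00; rounding to a feasible lattice point costs some objective.
(u,v)=(5,0): 2·5+6·0=10≤36, 3·5+6·0=15≤17, objective 30.
(u,v)=(4,0): 2·4+6·0=8≤36, 3·4+6·0=12≤17, objective 24.
Maximum is 30 at (u,v)=(5,0).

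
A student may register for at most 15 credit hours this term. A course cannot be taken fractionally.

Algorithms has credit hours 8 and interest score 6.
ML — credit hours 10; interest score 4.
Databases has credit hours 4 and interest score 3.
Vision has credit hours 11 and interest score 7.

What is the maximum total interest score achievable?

Vision: credit hours 11 ≤ 15, interest score 7.
Databases + Vision: credit hours 4 + 11 = 15 ≤ 15, interest score 3 + 7 = 10.
Algorithms + Databases: credit hours 8 + 4 = 12 ≤ 15, interest score 6 + 3 = 9.
Best is Databases and Vision with total interest score 10.

10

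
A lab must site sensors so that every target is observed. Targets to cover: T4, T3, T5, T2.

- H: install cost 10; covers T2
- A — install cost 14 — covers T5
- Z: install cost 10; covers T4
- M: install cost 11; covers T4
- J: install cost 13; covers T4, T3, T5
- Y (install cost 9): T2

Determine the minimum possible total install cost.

Choose J and Y: together they cover T4, T3, T5, T2 — every target.
Total install cost: 13 + 9 = 22.
No cover costs less than 22.

22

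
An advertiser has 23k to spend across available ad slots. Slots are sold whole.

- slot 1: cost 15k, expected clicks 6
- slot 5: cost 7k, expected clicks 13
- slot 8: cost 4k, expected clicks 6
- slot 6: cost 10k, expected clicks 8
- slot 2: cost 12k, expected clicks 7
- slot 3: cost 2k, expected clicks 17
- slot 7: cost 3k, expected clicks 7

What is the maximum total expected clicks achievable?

45

Take slot 5, slot 6, slot 3, and slot 7: cost 7 + 10 + 2 + 3 = 22 ≤ 23, expected clicks 13 + 8 + 17 + 7 = 45.
No other feasible combination does better.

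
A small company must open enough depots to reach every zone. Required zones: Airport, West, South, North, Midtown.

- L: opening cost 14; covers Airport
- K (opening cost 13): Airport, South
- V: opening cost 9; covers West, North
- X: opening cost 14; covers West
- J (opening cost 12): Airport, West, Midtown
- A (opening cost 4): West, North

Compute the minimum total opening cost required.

Choose K, J, and A: together they cover Airport, West, South, North, Midtown — every zone.
Total opening cost: 13 + 12 + 4 = 29.
No cover costs less than 29.

29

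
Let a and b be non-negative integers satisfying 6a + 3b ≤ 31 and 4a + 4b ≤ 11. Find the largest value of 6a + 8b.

16

(a,b)=(0,2): 6·0+3·2=6≤31, 4·0+4·2=8≤11, objective 16.
(a,b)=(1,1): 6·1+3·1=9≤31, 4·1+4·1=8≤11, objective 14.
The best lattice point is (0,2), giving 16.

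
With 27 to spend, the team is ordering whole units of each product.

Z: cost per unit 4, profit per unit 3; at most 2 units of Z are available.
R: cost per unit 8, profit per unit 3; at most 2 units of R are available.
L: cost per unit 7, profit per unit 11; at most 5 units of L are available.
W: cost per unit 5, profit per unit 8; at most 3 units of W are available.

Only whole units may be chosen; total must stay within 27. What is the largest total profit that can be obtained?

41

W has the best ratio (8/5); taking only W gives at most 3×8 = 24 (stopped by the supply cap of 3).
Mixing does better — 3×L and 1×W: cost 26 ≤ 27, profit 3·11 + 1·8 = 41.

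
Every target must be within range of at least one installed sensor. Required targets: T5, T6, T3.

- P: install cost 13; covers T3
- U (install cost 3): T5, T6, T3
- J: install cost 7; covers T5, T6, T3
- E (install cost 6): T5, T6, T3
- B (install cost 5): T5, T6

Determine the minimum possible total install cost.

U alone covers T5, T6, T3 — every target.
Total install cost: 3.

3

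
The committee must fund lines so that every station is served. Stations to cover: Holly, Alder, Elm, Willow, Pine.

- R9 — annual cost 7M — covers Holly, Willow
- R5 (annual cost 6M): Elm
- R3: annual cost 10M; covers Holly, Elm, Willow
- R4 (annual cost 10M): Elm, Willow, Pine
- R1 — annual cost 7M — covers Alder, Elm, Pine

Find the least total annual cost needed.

Choose R9 and R1: together they cover Holly, Alder, Elm, Willow, Pine — every station.
Total annual cost: 7 + 7 = 14.

14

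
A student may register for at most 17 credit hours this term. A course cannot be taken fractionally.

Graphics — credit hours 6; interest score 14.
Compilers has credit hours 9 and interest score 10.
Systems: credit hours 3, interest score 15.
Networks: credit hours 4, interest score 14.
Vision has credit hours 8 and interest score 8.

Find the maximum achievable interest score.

43

This is a 0-1 knapsack instance.
Take Graphics, Systems, and Networks: credit hours 6 + 3 + 4 = 13 ≤ 17, interest score 14 + 15 + 14 = 43.
No other feasible combination does better.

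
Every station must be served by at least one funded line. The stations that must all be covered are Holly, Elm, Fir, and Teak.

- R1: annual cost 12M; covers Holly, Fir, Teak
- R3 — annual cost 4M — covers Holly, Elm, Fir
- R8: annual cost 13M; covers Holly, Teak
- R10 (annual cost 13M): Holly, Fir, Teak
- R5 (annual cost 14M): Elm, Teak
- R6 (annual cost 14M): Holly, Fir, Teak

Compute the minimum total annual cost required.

16

Choose R1 and R3: together they cover Holly, Elm, Fir, Teak — every station.
Total annual cost: 12 + 4 = 16.
No cover costs less than 16.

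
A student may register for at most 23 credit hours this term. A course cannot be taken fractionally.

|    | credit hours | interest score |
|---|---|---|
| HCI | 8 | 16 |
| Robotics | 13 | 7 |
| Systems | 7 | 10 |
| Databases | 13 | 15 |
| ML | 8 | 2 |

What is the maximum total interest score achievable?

31

HCI + Systems + ML: credit hours 8 + 7 + 8 = 23 ≤ 23, interest score 16 + 10 + 2 = 28.
HCI + Databases: credit hours 8 + 13 = 21 ≤ 23, interest score 16 + 15 = 31.
Best is HCI and Databases with total interest score 31.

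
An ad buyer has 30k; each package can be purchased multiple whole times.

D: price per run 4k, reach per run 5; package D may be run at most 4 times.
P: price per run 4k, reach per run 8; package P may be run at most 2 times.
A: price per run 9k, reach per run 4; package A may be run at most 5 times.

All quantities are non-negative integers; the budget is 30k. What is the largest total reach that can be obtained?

36

This is a bounded integer knapsack.
4×D and 2×P: price 24 ≤ 30, reach 4·5 + 2·8 = 36.
3×D, 2×P, and 1×A: price 29 ≤ 30, reach 3·5 + 2·8 + 1·4 = 35.
Best is 36.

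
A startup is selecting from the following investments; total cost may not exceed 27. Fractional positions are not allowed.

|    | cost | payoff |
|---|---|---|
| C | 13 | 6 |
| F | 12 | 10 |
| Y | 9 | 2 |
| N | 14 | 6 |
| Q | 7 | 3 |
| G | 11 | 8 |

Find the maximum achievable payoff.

18

Allowing fractional choices, the relaxed optimum would be about 19.8, but investments are indivisible.
F + G: cost 12 + 11 = 23 ≤ 27, payoff 10 + 8 = 18.
F + N: cost 12 + 14 = 26 ≤ 27, payoff 10 + 6 = 16.
C + F: cost 13 + 12 = 25 ≤ 27, payoff 6 + 10 = 16.
Best is F and G with total payoff 18.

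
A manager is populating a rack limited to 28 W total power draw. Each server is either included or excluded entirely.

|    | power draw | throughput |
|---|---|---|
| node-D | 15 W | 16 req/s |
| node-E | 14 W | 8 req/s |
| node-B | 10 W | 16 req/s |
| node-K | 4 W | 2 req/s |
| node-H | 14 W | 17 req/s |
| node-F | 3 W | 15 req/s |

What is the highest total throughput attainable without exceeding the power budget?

node-D + node-B + node-F: power draw 15 + 10 + 3 = 28 ≤ 28, throughput 16 + 16 + 15 = 47.
node-B + node-H + node-F: power draw 10 + 14 + 3 = 27 ≤ 28, throughput 16 + 17 + 15 = 48.
Best is node-B, node-H, and node-F with total throughput 48.

48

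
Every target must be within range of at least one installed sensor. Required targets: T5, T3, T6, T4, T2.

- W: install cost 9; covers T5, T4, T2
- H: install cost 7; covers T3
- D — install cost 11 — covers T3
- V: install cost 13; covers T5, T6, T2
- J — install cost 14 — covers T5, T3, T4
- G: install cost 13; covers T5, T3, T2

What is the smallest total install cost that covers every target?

Choose V and J: together they cover T5, T3, T6, T4, T2 — every target.
Total install cost: 13 + 14 = 27.

27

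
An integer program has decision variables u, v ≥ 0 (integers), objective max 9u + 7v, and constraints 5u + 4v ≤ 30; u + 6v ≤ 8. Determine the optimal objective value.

(u,v)=(6,0): 5·6+4·0=30≤30, 1·6+6·0=6≤8, objective 54.
(u,v)=(5,0): 5·5+4·0=25≤30, 1·5+6·0=5≤8, objective 45.
No feasible integer point exceeds 54.

54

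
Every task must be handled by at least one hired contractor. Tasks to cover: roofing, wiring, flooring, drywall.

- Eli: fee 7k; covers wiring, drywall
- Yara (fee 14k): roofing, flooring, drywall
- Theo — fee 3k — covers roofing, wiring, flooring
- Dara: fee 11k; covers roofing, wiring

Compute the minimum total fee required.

10

This is an integer covering problem.
Choose Eli and Theo: together they cover roofing, wiring, flooring, drywall — every task.
Total fee: 7 + 3 = 10.
No cover costs less than 10.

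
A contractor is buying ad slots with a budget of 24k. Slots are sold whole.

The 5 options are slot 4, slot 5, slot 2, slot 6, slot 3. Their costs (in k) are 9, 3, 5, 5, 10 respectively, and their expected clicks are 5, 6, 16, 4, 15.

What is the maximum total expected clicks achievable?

41

slot 4 + slot 2 + slot 3: cost 9 + 5 + 10 = 24 ≤ 24, expected clicks 5 + 16 + 15 = 36.
slot 5 + slot 2 + slot 3: cost 3 + 5 + 10 = 18 ≤ 24, expected clicks 6 + 16 + 15 = 37.
slot 5 + slot 2 + slot 6 + slot 3: cost 3 + 5 + 5 + 10 = 23 ≤ 24, expected clicks 6 + 16 + 4 + 15 = 41.
Best is slot 5, slot 2, slot 6, and slot 3 with total expected clicks 41.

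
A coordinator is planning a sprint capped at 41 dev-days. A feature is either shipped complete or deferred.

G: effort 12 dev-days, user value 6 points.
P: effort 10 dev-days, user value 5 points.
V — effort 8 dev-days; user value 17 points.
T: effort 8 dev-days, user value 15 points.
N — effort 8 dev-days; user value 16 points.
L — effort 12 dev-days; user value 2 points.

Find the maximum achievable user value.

54

Allowing fractional choices, the relaxed optimum would be about 56.5, but features are indivisible.
P + V + T + N: effort 10 + 8 + 8 + 8 = 34 ≤ 41, user value 5 + 17 + 15 + 16 = 53.
G + V + T + N: effort 12 + 8 + 8 + 8 = 36 ≤ 41, user value 6 + 17 + 15 + 16 = 54.
V + T + N + L: effort 8 + 8 + 8 + 12 = 36 ≤ 41, user value 17 + 15 + 16 + 2 = 50.
Best is G, V, T, and N with total user value 54.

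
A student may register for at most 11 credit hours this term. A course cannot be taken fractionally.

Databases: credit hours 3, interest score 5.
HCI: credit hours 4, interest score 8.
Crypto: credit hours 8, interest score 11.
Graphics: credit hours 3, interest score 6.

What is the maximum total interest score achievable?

19

Databases + HCI + Graphics: credit hours 3 + 4 + 3 = 10 ≤ 11, interest score 5 + 8 + 6 = 19.
Crypto + Graphics: credit hours 8 + 3 = 11 ≤ 11, interest score 11 + 6 = 17.
Databases + Crypto: credit hours 3 + 8 = 11 ≤ 11, interest score 5 + 11 = 16.
Best is Databases, HCI, and Graphics with total interest score 19.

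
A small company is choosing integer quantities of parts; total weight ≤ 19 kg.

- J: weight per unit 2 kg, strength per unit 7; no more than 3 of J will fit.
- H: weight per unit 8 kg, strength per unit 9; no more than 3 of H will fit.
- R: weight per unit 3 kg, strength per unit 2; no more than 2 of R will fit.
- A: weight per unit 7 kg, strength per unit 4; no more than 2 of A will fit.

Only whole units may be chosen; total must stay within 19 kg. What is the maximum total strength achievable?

32

3×J, 1×H, and 1×R: weight 17 ≤ 19, strength 3·7 + 1·9 + 1·2 = 32.
3×J and 1×H: weight 14 ≤ 19, strength 3·7 + 1·9 = 30.
Best is 32.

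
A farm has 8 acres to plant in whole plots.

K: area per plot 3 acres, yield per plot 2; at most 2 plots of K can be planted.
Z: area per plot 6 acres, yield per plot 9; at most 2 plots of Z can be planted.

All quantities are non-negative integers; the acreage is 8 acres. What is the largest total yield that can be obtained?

9

Take 1×Z: area 6 ≤ 8, yield 1·9 = 9.
No other integer combination yields more.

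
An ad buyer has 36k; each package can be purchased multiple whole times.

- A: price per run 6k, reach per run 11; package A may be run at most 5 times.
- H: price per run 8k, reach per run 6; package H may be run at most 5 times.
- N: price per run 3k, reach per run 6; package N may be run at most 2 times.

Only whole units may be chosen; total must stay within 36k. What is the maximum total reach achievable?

67

Take 5×A and 2×N: price 36 ≤ 36, reach 5·11 + 2·6 = 67.
N has the best ratio (6/3) and is taken to its limit of 2; remaining capacity is filled optimally with the others.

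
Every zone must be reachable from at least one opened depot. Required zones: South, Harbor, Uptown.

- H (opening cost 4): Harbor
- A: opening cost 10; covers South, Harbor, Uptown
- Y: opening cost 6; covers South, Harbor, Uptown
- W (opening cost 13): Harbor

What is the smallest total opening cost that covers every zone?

6

This is a weighted set-cover instance.
Y alone covers South, Harbor, Uptown — every zone.
Total opening cost: 6.
No cover costs less than 6.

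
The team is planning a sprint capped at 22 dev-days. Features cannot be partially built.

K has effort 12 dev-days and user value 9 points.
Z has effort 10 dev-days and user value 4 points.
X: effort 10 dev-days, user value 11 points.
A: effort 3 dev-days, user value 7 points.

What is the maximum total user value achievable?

Allowing fractional choices, the relaxed optimum would be about 24.8, but features are indivisible.
X + A: effort 10 + 3 = 13 ≤ 22, user value 11 + 7 = 18.
K + A: effort 12 + 3 = 15 ≤ 22, user value 9 + 7 = 16.
K + X: effort 12 + 10 = 22 ≤ 22, user value 9 + 11 = 20.
Best is K and X with total user value 20.

20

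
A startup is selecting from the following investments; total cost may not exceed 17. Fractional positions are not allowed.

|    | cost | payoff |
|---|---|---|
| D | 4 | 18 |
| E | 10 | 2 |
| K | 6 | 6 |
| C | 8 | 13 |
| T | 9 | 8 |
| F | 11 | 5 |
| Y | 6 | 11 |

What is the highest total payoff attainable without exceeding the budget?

35

This is an integer program with binary decision variables.
Allowing fractional choices, the relaxed optimum would be about 40.4, but investments are indivisible.
D + K + Y: cost 4 + 6 + 6 = 16 ≤ 17, payoff 18 + 6 + 11 = 35.
D + C: cost 4 + 8 = 12 ≤ 17, payoff 18 + 13 = 31.
Best is D, K, and Y with total payoff 35.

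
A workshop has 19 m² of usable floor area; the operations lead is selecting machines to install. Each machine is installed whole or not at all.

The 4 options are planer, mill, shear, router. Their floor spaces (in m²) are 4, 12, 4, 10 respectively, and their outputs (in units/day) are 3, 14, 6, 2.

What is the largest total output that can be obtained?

Allowing fractional choices, the relaxed optimum would be about 22.2, but machines are indivisible.
planer + mill: floor space 4 + 12 = 16 ≤ 19, output 3 + 14 = 17.
mill + shear: floor space 12 + 4 = 16 ≤ 19, output 14 + 6 = 20.
Best is mill and shear with total output 20.

20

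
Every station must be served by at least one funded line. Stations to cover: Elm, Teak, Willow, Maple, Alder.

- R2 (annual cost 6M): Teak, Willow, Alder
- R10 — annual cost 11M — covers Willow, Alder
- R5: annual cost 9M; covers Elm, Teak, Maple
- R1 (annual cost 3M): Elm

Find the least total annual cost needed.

Choose R2 and R5: together they cover Elm, Teak, Willow, Maple, Alder — every station.
Total annual cost: 6 + 9 = 15.

15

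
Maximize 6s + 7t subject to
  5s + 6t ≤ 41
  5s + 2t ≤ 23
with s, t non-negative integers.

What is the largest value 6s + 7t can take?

48

Relaxing integrality, the LP optimum is 48.30 at (s,t) = (2.8, 4.5), which is not an integer point.
(s,t)=(1,6): 5·1+6·6=41≤41, 5·1+2·6=17≤23, objective 48.
(s,t)=(2,5): 5·2+6·5=40≤41, 5·2+2·5=20≤23, objective 47.
(s,t)=(3,4): 5·3+6·4=39≤41, 5·3+2·4=23≤23, objective 46.
(s,t)=(0,6): 5·0+6·6=36≤41, 5·0+2·6=12≤23, objective 42.
The best lattice point is (1,6), giving 48.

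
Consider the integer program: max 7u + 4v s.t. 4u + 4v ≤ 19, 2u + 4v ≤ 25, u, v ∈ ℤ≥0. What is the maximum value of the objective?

The continuous relaxation peaks at (4.75, 0) with value 33.25; rounding to a feasible lattice point costs some objective.
(u,v)=(4,0): 4·4+4·0=16≤19, 2·4+4·0=8≤25, objective 28.
(u,v)=(3,1): 4·3+4·1=16≤19, 2·3+4·1=10≤25, objective 25.
(u,v)=(3,0): 4·3+4·0=12≤19, 2·3+4·0=6≤25, objective 21.
Maximum is 28 at (u,v)=(4,0).

28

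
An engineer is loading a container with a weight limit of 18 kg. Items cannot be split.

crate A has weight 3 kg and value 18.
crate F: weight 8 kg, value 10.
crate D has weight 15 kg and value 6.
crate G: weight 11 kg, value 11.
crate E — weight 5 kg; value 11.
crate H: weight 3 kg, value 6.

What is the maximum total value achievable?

39

crate A + crate G + crate H: weight 3 + 11 + 3 = 17 ≤ 18, value 18 + 11 + 6 = 35.
crate A + crate E + crate H: weight 3 + 5 + 3 = 11 ≤ 18, value 18 + 11 + 6 = 35.
crate A + crate F + crate E: weight 3 + 8 + 5 = 16 ≤ 18, value 18 + 10 + 11 = 39.
Best is crate A, crate F, and crate E with total value 39.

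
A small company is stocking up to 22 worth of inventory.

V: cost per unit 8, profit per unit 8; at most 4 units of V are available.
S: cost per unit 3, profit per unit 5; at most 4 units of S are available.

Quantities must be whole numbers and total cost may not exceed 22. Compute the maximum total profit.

28

This is a bounded integer knapsack.
S has the best ratio (5/3); taking only S gives at most 4×5 = 20 (stopped by the supply cap of 4).
Mixing does better — 1×V and 4×S: cost 20 ≤ 22, profit 1·8 + 4·5 = 28.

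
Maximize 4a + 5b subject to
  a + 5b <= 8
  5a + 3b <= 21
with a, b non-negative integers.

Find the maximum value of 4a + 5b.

17

The continuous relaxation peaks at (3.68, 0.864) with value 19.05; rounding to a feasible lattice point costs some objective.
(a,b)=(3,1): 1·3+5·1=8≤8, 5·3+3·1=18≤21, objective 17.
(a,b)=(4,0): 1·4+5·0=4≤8, 5·4+3·0=20≤21, objective 16.
(a,b)=(2,1): 1·2+5·1=7≤8, 5·2+3·1=13≤21, objective 13.
No feasible integer point exceeds 17.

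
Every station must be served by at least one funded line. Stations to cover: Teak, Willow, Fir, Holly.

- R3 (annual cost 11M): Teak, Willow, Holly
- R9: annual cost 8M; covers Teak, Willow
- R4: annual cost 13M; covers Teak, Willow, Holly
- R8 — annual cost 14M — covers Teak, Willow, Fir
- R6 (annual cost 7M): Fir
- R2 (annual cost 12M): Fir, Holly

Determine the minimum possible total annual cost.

Choose R3 and R6: together they cover Teak, Willow, Fir, Holly — every station.
Total annual cost: 11 + 7 = 18.
No cover costs less than 18.

18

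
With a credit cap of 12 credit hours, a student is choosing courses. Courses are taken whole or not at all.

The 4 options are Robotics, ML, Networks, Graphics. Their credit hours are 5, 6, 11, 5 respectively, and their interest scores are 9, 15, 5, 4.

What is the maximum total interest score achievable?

24

Allowing fractional choices, the relaxed optimum would be about 24.8, but courses are indivisible.
ML: credit hours 6 ≤ 12, interest score 15.
Robotics + ML: credit hours 5 + 6 = 11 ≤ 12, interest score 9 + 15 = 24.
ML + Graphics: credit hours 6 + 5 = 11 ≤ 12, interest score 15 + 4 = 19.
Best is Robotics and ML with total interest score 24.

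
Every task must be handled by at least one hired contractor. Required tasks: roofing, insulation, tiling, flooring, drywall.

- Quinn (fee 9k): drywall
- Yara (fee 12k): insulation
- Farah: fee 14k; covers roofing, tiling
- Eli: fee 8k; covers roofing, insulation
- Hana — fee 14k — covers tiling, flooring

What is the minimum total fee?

31

Choose Quinn, Eli, and Hana: together they cover roofing, insulation, tiling, flooring, drywall — every task.
Total fee: 9 + 8 + 14 = 31.
No cover costs less than 31.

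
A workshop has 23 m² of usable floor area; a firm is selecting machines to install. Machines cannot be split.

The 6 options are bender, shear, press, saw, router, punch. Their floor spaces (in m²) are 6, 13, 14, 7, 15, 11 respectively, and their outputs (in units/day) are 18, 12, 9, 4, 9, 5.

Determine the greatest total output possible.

Allowing fractional choices, the relaxed optimum would be about 32.6, but machines are indivisible.
bender + shear: floor space 6 + 13 = 19 ≤ 23, output 18 + 12 = 30.
bender + press: floor space 6 + 14 = 20 ≤ 23, output 18 + 9 = 27.
bender + router: floor space 6 + 15 = 21 ≤ 23, output 18 + 9 = 27.
Best is bender and shear with total output 30.

30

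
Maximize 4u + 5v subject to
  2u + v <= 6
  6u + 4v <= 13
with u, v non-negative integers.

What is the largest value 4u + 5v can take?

15

(u,v)=(0,3) is feasible, giving 15.
(u,v)=(0,2) is feasible, giving 10.
No feasible integer point exceeds 15.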